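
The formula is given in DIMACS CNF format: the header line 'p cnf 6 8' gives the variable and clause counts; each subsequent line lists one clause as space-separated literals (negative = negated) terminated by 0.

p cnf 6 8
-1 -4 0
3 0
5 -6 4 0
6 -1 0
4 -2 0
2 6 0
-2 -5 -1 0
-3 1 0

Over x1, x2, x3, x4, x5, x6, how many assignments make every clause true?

1

There are 2^6 = 64 truth assignments over (x1, x2, x3, x4, x5, x6).
Split on x4. With x4 = True, the clauses containing x4 are satisfied and ¬x4 drops from the rest; 0 of the 2^5 = 32 assignments to the other variables satisfy what remains.
With x4 = False, by the same count on the reduced clause set, 1 assignment works.
(One model: x1=T, x2=F, x3=T, x4=F, x5=T, x6=T.)
Total: 0 + 1 = 1.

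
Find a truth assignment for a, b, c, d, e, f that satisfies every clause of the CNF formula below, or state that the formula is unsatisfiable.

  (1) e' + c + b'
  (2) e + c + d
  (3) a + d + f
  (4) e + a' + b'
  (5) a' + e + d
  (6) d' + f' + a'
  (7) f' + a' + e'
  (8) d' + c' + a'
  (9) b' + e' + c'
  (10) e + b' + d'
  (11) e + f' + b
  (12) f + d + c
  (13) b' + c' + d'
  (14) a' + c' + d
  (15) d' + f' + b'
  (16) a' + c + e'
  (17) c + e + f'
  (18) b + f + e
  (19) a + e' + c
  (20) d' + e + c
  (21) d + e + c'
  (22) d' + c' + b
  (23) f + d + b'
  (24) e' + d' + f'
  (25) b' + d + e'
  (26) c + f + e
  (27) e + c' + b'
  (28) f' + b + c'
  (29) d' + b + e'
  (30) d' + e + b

Try e = 0.
Try c = 1.
The clause (d) is unit, so d = 1.
The clause (a') is unit, so a = 0.
The clause (b') is unit, so b = 0.
That conflicts with the unit clause (b).
That branch fails; take c = 0 instead.
The clause (d) is unit, so d = 1.
That conflicts with the unit clause (d').
Either choice for c ends in contradiction.
That branch fails; take e = 1 instead.
Try c = 1.
The clause (b') is unit, so b = 0.
The clause (d') is unit, so d = 0.
The clause (a') is unit, so a = 0.
The clause (f) is unit, so f = 1.
That conflicts with the unit clause (f').
That branch fails; take c = 0 instead.
The clause (b') is unit, so b = 0.
The clause (a') is unit, so a = 0.
That conflicts with the unit clause (a).
Either choice for c ends in contradiction.
Either choice for e ends in contradiction.

UNSATISFIABLE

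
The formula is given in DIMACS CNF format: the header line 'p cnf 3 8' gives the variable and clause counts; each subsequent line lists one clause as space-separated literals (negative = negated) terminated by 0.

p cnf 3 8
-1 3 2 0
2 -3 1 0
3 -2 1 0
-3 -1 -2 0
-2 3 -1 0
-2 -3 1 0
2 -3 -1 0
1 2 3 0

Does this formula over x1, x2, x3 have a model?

No

Case x1 = False:
Case x2 = True:
From the singleton clause (x3), x3 = True.
That conflicts with the unit clause (¬x3).
That branch fails; take x2 = False instead.
From the singleton clause (¬x3), x3 = False.
That conflicts with the unit clause (x3).
Both values of x2 lead to a conflict.
That branch fails; take x1 = True instead.
Case x3 = True:
From the singleton clause (¬x2), x2 = False.
That conflicts with the unit clause (x2).
That branch fails; take x3 = False instead.
From the singleton clause (x2), x2 = True.
That conflicts with the unit clause (¬x2).
Both values of x3 lead to a conflict.
Both values of x1 lead to a conflict.
No assignment satisfies every clause.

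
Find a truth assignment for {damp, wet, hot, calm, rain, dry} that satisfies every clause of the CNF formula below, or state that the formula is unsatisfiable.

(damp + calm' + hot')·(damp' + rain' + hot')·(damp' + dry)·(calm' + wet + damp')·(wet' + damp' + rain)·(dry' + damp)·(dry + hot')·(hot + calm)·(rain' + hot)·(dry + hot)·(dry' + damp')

UNSATISFIABLE

Branch on damp: set damp = 0.
Unit clause (dry') forces dry = 0.
Unit clause (hot') forces hot = 0.
But (hot) is also a unit clause — contradiction.
That branch fails; take damp = 1 instead.
Unit clause (dry) forces dry = 1.
But (dry') is also a unit clause — contradiction.
Either choice for damp ends in contradiction.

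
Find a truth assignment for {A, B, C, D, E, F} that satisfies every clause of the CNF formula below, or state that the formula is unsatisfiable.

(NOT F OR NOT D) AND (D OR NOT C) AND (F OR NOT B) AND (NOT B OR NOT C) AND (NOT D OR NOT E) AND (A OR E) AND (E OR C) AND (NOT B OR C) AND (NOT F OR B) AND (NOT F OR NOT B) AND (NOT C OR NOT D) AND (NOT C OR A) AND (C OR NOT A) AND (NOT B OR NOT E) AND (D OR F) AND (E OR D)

Suppose F = false.
(NOT B) alone gives B = false.
(D) alone gives D = true.
(NOT E) alone gives E = false.
(A) alone gives A = true.
(C) alone gives C = true.
Now (NOT C) is unsatisfied and unit — conflict.
That branch fails; take F = true instead.
(NOT D) alone gives D = false.
(NOT C) alone gives C = false.
(E) alone gives E = true.
(NOT B) alone gives B = false.
Now (B) is unsatisfied and unit — conflict.
Both values of F lead to a conflict.

UNSATISFIABLE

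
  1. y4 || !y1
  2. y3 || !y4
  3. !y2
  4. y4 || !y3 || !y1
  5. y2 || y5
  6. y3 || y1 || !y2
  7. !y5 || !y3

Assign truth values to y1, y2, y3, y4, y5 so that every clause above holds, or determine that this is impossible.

The clause (!y2) is unit, so y2 = false.
The clause (y5) is unit, so y5 = true.
The clause (!y3) is unit, so y3 = false.
The clause (!y4) is unit, so y4 = false.
The clause (!y1) is unit, so y1 = false.
This assignment satisfies each clause.

y1 ↦ false,  y2 ↦ false,  y3 ↦ false,  y4 ↦ false,  y5 ↦ true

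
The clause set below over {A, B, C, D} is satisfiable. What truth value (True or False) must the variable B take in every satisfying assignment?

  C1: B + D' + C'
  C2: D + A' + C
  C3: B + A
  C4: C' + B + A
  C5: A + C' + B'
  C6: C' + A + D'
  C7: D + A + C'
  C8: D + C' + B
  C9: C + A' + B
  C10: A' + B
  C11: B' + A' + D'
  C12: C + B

True

Suppose B = 0.
The clause (A) is unit, so A = 1.
Now (A') is unsatisfied and unit — conflict.
So every satisfying assignment has B = True.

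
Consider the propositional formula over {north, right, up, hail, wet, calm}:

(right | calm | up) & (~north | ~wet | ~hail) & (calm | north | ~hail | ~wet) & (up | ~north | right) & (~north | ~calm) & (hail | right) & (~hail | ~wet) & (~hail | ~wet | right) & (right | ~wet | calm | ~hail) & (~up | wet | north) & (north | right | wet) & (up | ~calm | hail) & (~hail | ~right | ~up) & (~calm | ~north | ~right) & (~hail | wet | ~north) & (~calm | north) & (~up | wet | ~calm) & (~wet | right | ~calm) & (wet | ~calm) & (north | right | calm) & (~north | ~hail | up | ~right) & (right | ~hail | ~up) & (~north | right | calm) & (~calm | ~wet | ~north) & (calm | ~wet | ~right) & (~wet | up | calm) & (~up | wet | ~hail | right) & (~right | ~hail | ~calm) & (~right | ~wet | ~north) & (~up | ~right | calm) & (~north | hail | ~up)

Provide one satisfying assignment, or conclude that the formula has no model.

Case north = 0:
Unit clause (~calm) forces calm = 0.
Unit clause (right) forces right = 1.
Unit clause (~wet) forces wet = 0.
Unit clause (~up) forces up = 0.
Every clause is now satisfied; hail is unconstrained.

north=0,  right=1,  up=0,  hail=1,  wet=0,  calm=0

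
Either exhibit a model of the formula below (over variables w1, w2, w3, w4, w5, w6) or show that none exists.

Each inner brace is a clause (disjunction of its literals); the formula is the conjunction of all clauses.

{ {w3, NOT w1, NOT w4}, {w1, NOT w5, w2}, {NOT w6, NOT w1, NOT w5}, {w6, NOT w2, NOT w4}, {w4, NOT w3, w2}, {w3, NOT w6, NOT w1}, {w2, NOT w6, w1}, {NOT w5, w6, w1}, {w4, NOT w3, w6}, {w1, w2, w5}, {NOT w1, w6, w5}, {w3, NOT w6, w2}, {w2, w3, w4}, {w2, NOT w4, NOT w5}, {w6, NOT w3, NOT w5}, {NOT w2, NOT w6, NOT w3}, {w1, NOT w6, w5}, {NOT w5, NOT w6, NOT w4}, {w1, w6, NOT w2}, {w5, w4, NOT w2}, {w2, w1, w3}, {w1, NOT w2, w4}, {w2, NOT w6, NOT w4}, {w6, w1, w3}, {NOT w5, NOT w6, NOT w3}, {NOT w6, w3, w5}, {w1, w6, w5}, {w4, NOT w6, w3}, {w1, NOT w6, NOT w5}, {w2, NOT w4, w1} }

w1=true,  w2=true,  w3=false,  w4=false,  w5=true,  w6=false

Try w3 = false.
Try w1 = true.
Unit clause (NOT w4) forces w4 = false.
Unit clause (NOT w6) forces w6 = false.
Unit clause (w5) forces w5 = true.
Unit clause (w2) forces w2 = true.
All clauses are satisfied.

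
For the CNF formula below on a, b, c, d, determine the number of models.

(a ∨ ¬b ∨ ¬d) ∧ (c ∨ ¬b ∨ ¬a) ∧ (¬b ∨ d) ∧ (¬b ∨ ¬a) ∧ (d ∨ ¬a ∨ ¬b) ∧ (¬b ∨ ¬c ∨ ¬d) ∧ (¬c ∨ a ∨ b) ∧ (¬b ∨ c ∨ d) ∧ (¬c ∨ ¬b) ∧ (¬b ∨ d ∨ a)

6

There are 2^4 = 16 truth assignments over (a, b, c, d).
Check each against the 10 clauses (columns in the order a, b, c, d):
  F F F F  ✓ satisfies all
  F F F T  ✓ satisfies all
  F F T F  ✗ fails (¬c ∨ a ∨ b)
  F F T T  ✗ fails (¬c ∨ a ∨ b)
  F T F F  ✗ fails (¬b ∨ d)
  F T F T  ✗ fails (a ∨ ¬b ∨ ¬d)
  F T T F  ✗ fails (¬b ∨ d)
  F T T T  ✗ fails (a ∨ ¬b ∨ ¬d)
  T F F F  ✓ satisfies all
  T F F T  ✓ satisfies all
  T F T F  ✓ satisfies all
  T F T T  ✓ satisfies all
  T T F F  ✗ fails (c ∨ ¬b ∨ ¬a)
  T T F T  ✗ fails (c ∨ ¬b ∨ ¬a)
  T T T F  ✗ fails (¬b ∨ d)
  T T T T  ✗ fails (¬b ∨ ¬a)
6 of the 16 rows are models.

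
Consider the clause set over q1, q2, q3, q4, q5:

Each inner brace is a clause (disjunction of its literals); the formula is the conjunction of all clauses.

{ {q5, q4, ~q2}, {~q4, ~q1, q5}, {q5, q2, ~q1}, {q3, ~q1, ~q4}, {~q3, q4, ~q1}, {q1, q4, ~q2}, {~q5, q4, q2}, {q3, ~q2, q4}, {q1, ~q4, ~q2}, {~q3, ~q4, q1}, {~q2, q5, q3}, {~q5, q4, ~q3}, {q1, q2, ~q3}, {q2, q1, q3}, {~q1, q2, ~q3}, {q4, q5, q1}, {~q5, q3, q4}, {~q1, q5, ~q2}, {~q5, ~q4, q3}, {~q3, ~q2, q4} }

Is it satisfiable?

Yes, satisfiable

Case q5 = 1:
Case q4 = 1:
The clause (q3) is unit, so q3 = 1.
The clause (q1) is unit, so q1 = 1.
The clause (q2) is unit, so q2 = 1.
All clauses are satisfied.
A satisfying assignment: q1 ↦ 1, q2 ↦ 1, q3 ↦ 1, q4 ↦ 1, q5 ↦ 1.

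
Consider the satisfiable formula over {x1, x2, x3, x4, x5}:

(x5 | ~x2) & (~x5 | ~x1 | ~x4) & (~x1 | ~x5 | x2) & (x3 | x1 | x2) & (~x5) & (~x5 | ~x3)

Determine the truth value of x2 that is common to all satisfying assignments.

Suppose x2 = 1.
The clause (x5) is unit, so x5 = 1.
That conflicts with the unit clause (~x5).
So every satisfying assignment has x2 = False.

False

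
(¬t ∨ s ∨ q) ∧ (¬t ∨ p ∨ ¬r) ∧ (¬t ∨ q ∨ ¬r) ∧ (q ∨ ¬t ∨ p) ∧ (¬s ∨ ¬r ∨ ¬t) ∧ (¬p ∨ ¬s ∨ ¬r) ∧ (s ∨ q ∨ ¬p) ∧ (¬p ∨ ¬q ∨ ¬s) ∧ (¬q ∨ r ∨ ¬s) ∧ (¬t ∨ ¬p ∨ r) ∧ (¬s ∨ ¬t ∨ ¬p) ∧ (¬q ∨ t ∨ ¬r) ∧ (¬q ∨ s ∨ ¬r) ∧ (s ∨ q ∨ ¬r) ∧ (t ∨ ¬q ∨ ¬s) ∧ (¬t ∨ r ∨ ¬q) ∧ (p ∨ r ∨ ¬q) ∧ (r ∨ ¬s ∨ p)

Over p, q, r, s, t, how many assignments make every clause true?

4

There are 2^5 = 32 truth assignments over (p, q, r, s, t).
Split on p. With p = True, the clauses containing p are satisfied and ¬p drops from the rest; 2 of the 2^4 = 16 assignments to the other variables satisfy what remains.
With p = False, by the same count on the reduced clause set, 2 assignments work.
(One model: p=F, q=F, r=F, s=F, t=F.)
Total: 2 + 2 = 4.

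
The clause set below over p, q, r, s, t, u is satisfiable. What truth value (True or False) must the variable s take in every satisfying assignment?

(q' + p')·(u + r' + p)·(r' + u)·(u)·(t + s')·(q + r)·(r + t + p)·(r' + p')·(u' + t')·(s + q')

False

Suppose s = 1.
From the singleton clause (u), u = 1.
From the singleton clause (t), t = 1.
But (t') is also a unit clause — contradiction.
So every satisfying assignment has s = False.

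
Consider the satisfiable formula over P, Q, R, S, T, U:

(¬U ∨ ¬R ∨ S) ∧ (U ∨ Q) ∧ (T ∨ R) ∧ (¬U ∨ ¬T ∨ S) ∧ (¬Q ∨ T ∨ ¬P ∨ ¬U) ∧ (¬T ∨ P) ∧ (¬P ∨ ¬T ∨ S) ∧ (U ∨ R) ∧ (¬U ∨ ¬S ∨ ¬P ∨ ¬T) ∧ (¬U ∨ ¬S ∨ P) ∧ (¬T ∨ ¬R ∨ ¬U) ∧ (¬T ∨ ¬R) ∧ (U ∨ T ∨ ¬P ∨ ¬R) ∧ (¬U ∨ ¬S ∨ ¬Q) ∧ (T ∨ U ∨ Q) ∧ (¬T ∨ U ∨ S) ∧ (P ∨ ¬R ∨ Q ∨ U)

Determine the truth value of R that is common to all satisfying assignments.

Suppose R = False.
The clause (T) is unit, so T = True.
The clause (P) is unit, so P = True.
The clause (S) is unit, so S = True.
The clause (U) is unit, so U = True.
That conflicts with the unit clause (¬U).
So every satisfying assignment has R = True.

True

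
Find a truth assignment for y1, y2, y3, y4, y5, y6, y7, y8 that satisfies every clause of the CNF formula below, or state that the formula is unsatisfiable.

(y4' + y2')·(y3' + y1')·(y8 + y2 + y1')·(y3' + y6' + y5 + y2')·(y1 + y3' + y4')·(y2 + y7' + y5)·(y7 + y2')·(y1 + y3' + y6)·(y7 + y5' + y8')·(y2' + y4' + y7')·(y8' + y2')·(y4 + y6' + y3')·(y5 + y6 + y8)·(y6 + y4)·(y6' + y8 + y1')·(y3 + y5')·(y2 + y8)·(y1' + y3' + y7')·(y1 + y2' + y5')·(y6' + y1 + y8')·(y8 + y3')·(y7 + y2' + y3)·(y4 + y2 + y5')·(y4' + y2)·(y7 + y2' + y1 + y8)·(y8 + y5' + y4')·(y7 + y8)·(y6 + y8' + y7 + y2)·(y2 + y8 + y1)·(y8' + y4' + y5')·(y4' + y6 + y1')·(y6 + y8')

y1: 1, y2: 0, y3: 0, y4: 0, y5: 0, y6: 1, y7: 0, y8: 1

Case y4 = 0:
(y6) alone gives y6 = 1.
(y3') alone gives y3 = 0.
(y5') alone gives y5 = 0.
Case y2 = 0:
(y7') alone gives y7 = 0.
(y8) alone gives y8 = 1.
(y1) alone gives y1 = 1.
This assignment satisfies each clause.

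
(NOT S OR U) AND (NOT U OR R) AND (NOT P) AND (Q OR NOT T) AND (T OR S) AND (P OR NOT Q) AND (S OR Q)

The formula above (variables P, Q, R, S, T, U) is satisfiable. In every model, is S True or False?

True

Suppose S = false.
The clause (NOT P) is unit, so P = false.
The clause (T) is unit, so T = true.
The clause (Q) is unit, so Q = true.
But (NOT Q) is also a unit clause — contradiction.
So every satisfying assignment has S = True.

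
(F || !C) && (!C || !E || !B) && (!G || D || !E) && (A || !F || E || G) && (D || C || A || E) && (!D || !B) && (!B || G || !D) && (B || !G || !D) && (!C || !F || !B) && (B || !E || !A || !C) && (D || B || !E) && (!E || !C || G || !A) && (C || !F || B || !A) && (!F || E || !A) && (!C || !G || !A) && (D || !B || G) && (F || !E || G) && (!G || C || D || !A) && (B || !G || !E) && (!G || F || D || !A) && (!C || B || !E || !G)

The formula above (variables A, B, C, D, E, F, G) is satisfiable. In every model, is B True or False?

False

Suppose B = true.
The clause (!D) is unit, so D = false.
The clause (G) is unit, so G = true.
The clause (!E) is unit, so E = false.
Branch on F: set F = true.
The clause (!C) is unit, so C = false.
The clause (A) is unit, so A = true.
But (!A) is also a unit clause — contradiction.
So F must be the other value — set F = false.
The clause (!C) is unit, so C = false.
The clause (A) is unit, so A = true.
But (!A) is also a unit clause — contradiction.
Either choice for F ends in contradiction.
So every satisfying assignment has B = False.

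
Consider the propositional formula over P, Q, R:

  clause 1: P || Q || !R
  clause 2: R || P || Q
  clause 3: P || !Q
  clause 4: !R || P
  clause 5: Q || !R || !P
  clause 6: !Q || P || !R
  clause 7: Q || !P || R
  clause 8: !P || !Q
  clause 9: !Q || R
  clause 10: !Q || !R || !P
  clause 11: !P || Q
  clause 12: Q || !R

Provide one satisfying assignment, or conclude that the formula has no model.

UNSATISFIABLE

Try P = true.
From the singleton clause (!Q), Q = false.
That conflicts with the unit clause (Q).
That branch fails; take P = false instead.
From the singleton clause (!Q), Q = false.
From the singleton clause (!R), R = false.
That conflicts with the unit clause (R).
Either choice for P ends in contradiction.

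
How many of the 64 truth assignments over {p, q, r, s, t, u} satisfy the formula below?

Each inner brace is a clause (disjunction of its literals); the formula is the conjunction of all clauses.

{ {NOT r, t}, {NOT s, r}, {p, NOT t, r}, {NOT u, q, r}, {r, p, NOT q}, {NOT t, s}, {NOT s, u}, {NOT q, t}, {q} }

2

There are 2^6 = 64 truth assignments over (p, q, r, s, t, u).
Split on p. With p = true, the clauses containing p are satisfied and NOT p drops from the rest; 1 of the 2^5 = 32 assignments to the other variables satisfy what remains.
With p = false, by the same count on the reduced clause set, 1 assignment works.
(One model: p=F, q=T, r=T, s=T, t=T, u=T.)
Total: 1 + 1 = 2.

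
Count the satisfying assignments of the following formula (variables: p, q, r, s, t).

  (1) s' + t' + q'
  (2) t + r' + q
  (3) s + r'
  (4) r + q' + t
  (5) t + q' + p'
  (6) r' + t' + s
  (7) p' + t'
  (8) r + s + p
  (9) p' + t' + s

6

There are 2^5 = 32 truth assignments over (p, q, r, s, t).
Split on t. With t = 1, the clauses containing t are satisfied and t' drops from the rest; 2 of the 2^4 = 16 assignments to the other variables satisfy what remains.
With t = 0, by the same count on the reduced clause set, 4 assignments work.
(One model: p=F, q=F, r=F, s=T, t=F.)
Total: 2 + 4 = 6.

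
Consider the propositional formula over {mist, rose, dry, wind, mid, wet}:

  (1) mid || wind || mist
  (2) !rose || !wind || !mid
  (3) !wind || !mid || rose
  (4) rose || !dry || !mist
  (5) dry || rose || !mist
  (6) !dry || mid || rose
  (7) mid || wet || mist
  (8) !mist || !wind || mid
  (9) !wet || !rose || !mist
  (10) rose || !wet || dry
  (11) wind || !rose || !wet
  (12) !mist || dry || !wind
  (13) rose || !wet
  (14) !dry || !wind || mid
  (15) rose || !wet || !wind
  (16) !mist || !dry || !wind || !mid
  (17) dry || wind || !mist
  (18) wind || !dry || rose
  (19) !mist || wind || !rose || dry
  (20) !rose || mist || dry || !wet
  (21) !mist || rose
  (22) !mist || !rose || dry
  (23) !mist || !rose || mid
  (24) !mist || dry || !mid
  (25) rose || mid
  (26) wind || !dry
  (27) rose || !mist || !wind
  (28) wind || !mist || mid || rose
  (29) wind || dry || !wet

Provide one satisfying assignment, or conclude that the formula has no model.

Suppose rose = true.
Suppose wind = false.
From the singleton clause (!wet), wet = false.
From the singleton clause (!dry), dry = false.
From the singleton clause (!mist), mist = false.
From the singleton clause (mid), mid = true.
Every clause now holds.

mist=false, rose=true, dry=false, wind=false, mid=true, wet=false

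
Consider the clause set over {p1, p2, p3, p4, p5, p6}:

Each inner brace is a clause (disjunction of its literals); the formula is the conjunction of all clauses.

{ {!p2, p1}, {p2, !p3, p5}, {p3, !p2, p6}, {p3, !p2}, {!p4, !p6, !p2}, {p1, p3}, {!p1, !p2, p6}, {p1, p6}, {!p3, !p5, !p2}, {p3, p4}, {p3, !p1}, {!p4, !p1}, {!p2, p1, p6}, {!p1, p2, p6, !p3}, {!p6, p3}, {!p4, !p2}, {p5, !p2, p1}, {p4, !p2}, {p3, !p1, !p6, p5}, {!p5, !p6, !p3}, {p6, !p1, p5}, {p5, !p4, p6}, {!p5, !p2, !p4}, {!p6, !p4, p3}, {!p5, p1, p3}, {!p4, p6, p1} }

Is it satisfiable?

Try p2 = false.
Try p3 = false.
(p1) alone gives p1 = true.
Now (!p1) is unsatisfied and unit — conflict.
That branch fails; take p3 = true instead.
(p5) alone gives p5 = true.
(!p6) alone gives p6 = false.
(p1) alone gives p1 = true.
Now (!p1) is unsatisfied and unit — conflict.
Both values of p3 lead to a conflict.
That branch fails; take p2 = true instead.
(p1) alone gives p1 = true.
(p3) alone gives p3 = true.
(p6) alone gives p6 = true.
(!p4) alone gives p4 = false.
Now (p4) is unsatisfied and unit — conflict.
Both values of p2 lead to a conflict.
No assignment satisfies every clause.

No, unsatisfiable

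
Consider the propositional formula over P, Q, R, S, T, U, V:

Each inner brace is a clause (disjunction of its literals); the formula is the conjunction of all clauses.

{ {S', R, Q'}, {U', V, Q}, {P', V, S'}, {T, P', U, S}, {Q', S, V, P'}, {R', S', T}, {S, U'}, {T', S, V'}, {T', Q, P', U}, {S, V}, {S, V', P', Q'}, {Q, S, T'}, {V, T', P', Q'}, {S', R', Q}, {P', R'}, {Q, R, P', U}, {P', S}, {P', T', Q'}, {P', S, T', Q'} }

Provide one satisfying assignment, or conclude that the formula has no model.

P ↦ 1, Q ↦ 0, R ↦ 0, S ↦ 1, T ↦ 0, U ↦ 1, V ↦ 1

Branch on S: set S = 1.
Branch on R: set R = 0.
The clause (Q') is unit, so Q = 0.
Branch on U: set U = 1.
The clause (V) is unit, so V = 1.
All clauses hold; P, T can take either value.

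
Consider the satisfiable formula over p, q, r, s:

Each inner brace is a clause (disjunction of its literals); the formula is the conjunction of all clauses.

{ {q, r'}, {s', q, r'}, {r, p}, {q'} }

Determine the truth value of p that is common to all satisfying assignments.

True

Suppose p = 0.
Unit clause (r) forces r = 1.
Unit clause (q) forces q = 1.
Now (q') is unsatisfied and unit — conflict.
So every satisfying assignment has p = True.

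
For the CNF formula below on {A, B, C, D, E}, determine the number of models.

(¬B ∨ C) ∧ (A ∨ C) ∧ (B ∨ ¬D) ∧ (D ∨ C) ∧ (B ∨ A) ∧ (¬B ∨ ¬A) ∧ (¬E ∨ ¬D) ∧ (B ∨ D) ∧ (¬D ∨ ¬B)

There are 2^5 = 32 truth assignments over (A, B, C, D, E).
Split on B. With B = True, the clauses containing B are satisfied and ¬B drops from the rest; 2 of the 2^4 = 16 assignments to the other variables satisfy what remains.
With B = False, by the same count on the reduced clause set, 0 assignments work.
Total: 2 + 0 = 2.

2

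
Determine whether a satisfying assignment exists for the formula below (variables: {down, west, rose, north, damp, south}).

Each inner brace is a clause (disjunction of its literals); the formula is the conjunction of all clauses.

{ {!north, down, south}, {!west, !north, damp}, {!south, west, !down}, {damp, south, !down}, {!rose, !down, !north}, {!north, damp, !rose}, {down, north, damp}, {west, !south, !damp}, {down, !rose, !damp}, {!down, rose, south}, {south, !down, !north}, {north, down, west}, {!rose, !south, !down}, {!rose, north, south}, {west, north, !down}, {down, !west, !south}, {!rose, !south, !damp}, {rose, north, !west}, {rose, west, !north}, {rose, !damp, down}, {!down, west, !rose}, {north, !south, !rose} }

Case north = true:
Case down = true:
(!rose) alone gives rose = false.
(south) alone gives south = true.
(west) alone gives west = true.
(damp) alone gives damp = true.
This assignment satisfies each clause.
A satisfying assignment: down=true,  west=true,  rose=false,  north=true,  damp=true,  south=true.

Satisfiable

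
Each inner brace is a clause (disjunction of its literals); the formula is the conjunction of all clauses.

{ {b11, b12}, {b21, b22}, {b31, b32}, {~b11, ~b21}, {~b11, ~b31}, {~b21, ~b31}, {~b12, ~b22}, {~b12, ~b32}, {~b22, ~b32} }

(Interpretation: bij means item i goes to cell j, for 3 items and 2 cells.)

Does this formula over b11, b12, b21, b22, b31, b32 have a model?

No, unsatisfiable

Case b11 = 1:
From the singleton clause (~b21), b21 = 0.
From the singleton clause (b22), b22 = 1.
From the singleton clause (~b31), b31 = 0.
From the singleton clause (b32), b32 = 1.
That conflicts with the unit clause (~b32).
Undo b11 and try b11 = 0.
From the singleton clause (b12), b12 = 1.
From the singleton clause (~b22), b22 = 0.
From the singleton clause (b21), b21 = 1.
From the singleton clause (~b31), b31 = 0.
From the singleton clause (b32), b32 = 1.
That conflicts with the unit clause (~b32).
Neither b11 = 1 nor b11 = 0 works.
No assignment satisfies every clause.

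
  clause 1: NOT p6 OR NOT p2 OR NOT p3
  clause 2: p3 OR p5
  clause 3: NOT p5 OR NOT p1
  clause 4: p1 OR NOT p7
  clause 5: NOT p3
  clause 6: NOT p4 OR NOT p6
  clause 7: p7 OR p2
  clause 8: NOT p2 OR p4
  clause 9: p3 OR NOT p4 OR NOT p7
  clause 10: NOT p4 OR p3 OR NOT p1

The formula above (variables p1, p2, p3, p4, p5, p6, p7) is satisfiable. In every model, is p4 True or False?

True

Suppose p4 = false.
(NOT p3) alone gives p3 = false.
(p5) alone gives p5 = true.
(NOT p1) alone gives p1 = false.
(NOT p7) alone gives p7 = false.
(p2) alone gives p2 = true.
But (NOT p2) is also a unit clause — contradiction.
So every satisfying assignment has p4 = True.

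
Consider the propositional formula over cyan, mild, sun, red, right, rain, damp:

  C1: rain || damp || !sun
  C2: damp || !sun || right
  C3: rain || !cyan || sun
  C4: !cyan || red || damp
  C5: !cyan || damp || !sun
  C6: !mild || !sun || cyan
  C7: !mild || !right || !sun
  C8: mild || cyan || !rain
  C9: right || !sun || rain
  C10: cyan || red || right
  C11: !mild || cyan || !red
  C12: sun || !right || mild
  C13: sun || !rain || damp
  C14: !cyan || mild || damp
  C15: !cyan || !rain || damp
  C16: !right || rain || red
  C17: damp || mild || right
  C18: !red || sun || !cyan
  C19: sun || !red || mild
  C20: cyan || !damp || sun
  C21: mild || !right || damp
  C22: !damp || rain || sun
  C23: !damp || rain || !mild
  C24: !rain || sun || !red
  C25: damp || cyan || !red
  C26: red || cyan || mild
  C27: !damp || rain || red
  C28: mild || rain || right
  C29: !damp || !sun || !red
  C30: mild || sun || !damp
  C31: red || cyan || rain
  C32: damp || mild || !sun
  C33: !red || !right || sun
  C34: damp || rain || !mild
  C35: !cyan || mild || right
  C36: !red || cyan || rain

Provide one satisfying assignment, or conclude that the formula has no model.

Branch on rain: set rain = true.
Branch on mild: set mild = true.
Branch on sun: set sun = false.
The clause (damp) is unit, so damp = true.
The clause (cyan) is unit, so cyan = true.
The clause (!red) is unit, so red = false.
No clause remains; right is free.

cyan=true,  mild=true,  sun=false,  red=false,  right=false,  rain=true,  damp=true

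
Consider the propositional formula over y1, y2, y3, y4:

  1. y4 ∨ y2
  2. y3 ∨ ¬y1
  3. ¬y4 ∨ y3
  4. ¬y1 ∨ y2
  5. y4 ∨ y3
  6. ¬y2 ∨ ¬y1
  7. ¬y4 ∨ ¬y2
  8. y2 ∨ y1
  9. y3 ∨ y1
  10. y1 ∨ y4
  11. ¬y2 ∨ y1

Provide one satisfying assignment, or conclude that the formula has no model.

Branch on y4: set y4 = True.
Unit clause (y3) forces y3 = True.
Unit clause (¬y2) forces y2 = False.
Unit clause (¬y1) forces y1 = False.
That conflicts with the unit clause (y1).
Backtrack on y4: now try y4 = False.
Unit clause (y2) forces y2 = True.
Unit clause (y3) forces y3 = True.
Unit clause (¬y1) forces y1 = False.
That conflicts with the unit clause (y1).
Both values of y4 lead to a conflict.

UNSATISFIABLE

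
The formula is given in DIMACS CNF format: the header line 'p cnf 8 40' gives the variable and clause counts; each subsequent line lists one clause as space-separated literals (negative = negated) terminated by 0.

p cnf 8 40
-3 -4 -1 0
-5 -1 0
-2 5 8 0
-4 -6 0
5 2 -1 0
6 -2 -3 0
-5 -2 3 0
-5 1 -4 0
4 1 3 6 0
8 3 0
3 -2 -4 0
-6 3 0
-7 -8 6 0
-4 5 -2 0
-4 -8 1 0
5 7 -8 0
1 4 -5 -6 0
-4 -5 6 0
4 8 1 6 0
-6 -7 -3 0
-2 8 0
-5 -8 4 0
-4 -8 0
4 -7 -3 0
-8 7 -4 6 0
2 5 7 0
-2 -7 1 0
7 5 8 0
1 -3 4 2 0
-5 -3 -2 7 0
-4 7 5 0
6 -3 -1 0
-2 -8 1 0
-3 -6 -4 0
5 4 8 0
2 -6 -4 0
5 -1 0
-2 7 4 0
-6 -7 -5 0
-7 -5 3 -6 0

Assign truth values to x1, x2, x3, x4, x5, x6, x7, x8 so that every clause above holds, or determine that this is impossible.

x1=False,  x2=False,  x3=True,  x4=True,  x5=False,  x6=False,  x7=True,  x8=False

Branch on x5: set x5 = False.
From the singleton clause (¬x1), x1 = False.
Branch on x2: set x2 = False.
From the singleton clause (x7), x7 = True.
Branch on x4: set x4 = True.
From the singleton clause (¬x6), x6 = False.
From the singleton clause (¬x8), x8 = False.
From the singleton clause (x3), x3 = True.
This assignment satisfies each clause.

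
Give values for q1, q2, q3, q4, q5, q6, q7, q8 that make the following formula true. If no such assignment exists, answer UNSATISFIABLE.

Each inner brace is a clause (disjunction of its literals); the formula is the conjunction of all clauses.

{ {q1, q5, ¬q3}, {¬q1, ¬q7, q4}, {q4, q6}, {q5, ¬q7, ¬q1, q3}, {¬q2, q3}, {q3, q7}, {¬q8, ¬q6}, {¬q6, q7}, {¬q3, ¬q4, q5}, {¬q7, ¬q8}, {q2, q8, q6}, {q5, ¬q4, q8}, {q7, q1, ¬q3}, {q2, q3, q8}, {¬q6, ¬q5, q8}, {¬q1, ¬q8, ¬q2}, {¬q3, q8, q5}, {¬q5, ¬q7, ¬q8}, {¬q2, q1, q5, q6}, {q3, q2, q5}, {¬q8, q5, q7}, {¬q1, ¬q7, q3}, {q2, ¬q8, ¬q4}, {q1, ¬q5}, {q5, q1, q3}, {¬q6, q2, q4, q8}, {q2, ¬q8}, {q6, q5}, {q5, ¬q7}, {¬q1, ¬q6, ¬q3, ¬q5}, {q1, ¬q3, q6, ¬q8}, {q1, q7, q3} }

Suppose q4 = True.
Suppose q2 = True.
From the singleton clause (q3), q3 = True.
From the singleton clause (q5), q5 = True.
From the singleton clause (q1), q1 = True.
From the singleton clause (¬q8), q8 = False.
From the singleton clause (¬q6), q6 = False.
No clause remains; q7 is free.

q1: True,  q2: True,  q3: True,  q4: True,  q5: True,  q6: False,  q7: False,  q8: False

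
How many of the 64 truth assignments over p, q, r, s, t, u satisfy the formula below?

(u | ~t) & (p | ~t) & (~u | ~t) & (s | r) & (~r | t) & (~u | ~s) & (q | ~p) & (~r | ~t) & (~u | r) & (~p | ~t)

There are 2^6 = 64 truth assignments over (p, q, r, s, t, u).
Split on r. With r = 1, the clauses containing r are satisfied and ~r drops from the rest; 0 of the 2^5 = 32 assignments to the other variables satisfy what remains.
With r = 0, by the same count on the reduced clause set, 3 assignments work.
Total: 0 + 3 = 3.

3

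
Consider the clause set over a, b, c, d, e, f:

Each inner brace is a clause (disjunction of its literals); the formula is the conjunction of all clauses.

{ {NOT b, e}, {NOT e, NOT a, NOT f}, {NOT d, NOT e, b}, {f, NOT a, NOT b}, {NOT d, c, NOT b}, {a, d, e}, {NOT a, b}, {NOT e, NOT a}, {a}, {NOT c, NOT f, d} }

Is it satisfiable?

Unsatisfiable

(a) alone gives a = true.
(b) alone gives b = true.
(e) alone gives e = true.
That conflicts with the unit clause (NOT e).
No assignment satisfies every clause.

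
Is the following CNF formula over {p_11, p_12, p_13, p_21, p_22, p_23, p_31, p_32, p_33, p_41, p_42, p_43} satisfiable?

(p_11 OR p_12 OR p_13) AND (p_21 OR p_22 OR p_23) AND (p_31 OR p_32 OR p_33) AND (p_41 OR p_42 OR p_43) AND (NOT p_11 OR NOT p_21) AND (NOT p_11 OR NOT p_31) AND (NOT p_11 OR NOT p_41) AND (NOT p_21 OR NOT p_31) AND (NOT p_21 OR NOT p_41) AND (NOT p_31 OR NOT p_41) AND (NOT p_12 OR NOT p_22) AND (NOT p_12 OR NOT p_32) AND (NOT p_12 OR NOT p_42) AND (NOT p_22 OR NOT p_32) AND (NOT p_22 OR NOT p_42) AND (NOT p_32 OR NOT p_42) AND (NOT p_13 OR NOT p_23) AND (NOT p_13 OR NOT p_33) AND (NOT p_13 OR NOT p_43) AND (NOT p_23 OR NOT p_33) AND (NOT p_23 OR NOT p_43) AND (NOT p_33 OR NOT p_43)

Try p_11 = false.
Try p_12 = true.
From the singleton clause (NOT p_22), p_22 = false.
From the singleton clause (NOT p_32), p_32 = false.
From the singleton clause (NOT p_42), p_42 = false.
Try p_21 = true.
From the singleton clause (NOT p_31), p_31 = false.
From the singleton clause (p_33), p_33 = true.
From the singleton clause (NOT p_41), p_41 = false.
From the singleton clause (p_43), p_43 = true.
Now (NOT p_43) is unsatisfied and unit — conflict.
Undo p_21 and try p_21 = false.
From the singleton clause (p_23), p_23 = true.
From the singleton clause (NOT p_13), p_13 = false.
From the singleton clause (NOT p_33), p_33 = false.
From the singleton clause (p_31), p_31 = true.
From the singleton clause (NOT p_41), p_41 = false.
From the singleton clause (p_43), p_43 = true.
Now (NOT p_43) is unsatisfied and unit — conflict.
Both values of p_21 lead to a conflict.
Undo p_12 and try p_12 = false.
From the singleton clause (p_13), p_13 = true.
From the singleton clause (NOT p_23), p_23 = false.
From the singleton clause (NOT p_33), p_33 = false.
From the singleton clause (NOT p_43), p_43 = false.
Try p_21 = true.
From the singleton clause (NOT p_31), p_31 = false.
From the singleton clause (p_32), p_32 = true.
From the singleton clause (NOT p_41), p_41 = false.
From the singleton clause (p_42), p_42 = true.
Now (NOT p_42) is unsatisfied and unit — conflict.
Undo p_21 and try p_21 = false.
From the singleton clause (p_22), p_22 = true.
From the singleton clause (NOT p_32), p_32 = false.
From the singleton clause (p_31), p_31 = true.
From the singleton clause (NOT p_41), p_41 = false.
From the singleton clause (p_42), p_42 = true.
Now (NOT p_42) is unsatisfied and unit — conflict.
Both values of p_21 lead to a conflict.
Both values of p_12 lead to a conflict.
Undo p_11 and try p_11 = true.
From the singleton clause (NOT p_21), p_21 = false.
From the singleton clause (NOT p_31), p_31 = false.
From the singleton clause (NOT p_41), p_41 = false.
Try p_22 = true.
From the singleton clause (NOT p_12), p_12 = false.
From the singleton clause (NOT p_32), p_32 = false.
From the singleton clause (p_33), p_33 = true.
From the singleton clause (NOT p_42), p_42 = false.
From the singleton clause (p_43), p_43 = true.
Now (NOT p_43) is unsatisfied and unit — conflict.
Undo p_22 and try p_22 = false.
From the singleton clause (p_23), p_23 = true.
From the singleton clause (NOT p_13), p_13 = false.
From the singleton clause (NOT p_33), p_33 = false.
From the singleton clause (p_32), p_32 = true.
From the singleton clause (NOT p_12), p_12 = false.
From the singleton clause (NOT p_42), p_42 = false.
From the singleton clause (p_43), p_43 = true.
Now (NOT p_43) is unsatisfied and unit — conflict.
Both values of p_22 lead to a conflict.
Both values of p_11 lead to a conflict.
No assignment satisfies every clause.

Unsatisfiable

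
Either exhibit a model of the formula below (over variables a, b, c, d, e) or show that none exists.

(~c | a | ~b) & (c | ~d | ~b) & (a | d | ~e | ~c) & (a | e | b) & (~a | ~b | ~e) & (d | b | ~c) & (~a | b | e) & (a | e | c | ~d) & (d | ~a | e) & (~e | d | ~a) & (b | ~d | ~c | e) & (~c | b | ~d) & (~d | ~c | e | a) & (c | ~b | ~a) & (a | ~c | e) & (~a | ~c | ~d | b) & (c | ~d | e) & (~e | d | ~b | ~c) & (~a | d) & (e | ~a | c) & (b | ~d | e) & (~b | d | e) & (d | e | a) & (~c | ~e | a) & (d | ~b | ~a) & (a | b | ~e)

Case a = 0:
Case c = 0:
Case d = 0:
Unit clause (e) forces e = 1.
Unit clause (b) forces b = 1.
All clauses are satisfied.

a ↦ 0,  b ↦ 1,  c ↦ 0,  d ↦ 0,  e ↦ 1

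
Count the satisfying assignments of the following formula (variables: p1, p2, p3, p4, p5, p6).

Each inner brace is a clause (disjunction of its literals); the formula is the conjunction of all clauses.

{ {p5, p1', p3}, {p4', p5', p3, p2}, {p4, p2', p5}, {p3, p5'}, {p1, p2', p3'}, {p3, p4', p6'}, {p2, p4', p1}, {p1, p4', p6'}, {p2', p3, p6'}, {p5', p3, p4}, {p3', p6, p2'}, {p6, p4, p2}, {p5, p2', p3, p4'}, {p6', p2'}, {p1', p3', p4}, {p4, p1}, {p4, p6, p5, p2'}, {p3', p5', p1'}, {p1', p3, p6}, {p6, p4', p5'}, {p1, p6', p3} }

2

There are 2^6 = 64 truth assignments over (p1, p2, p3, p4, p5, p6).
Split on p2. With p2 = 1, the clauses containing p2 are satisfied and p2' drops from the rest; 0 of the 2^5 = 32 assignments to the other variables satisfy what remains.
With p2 = 0, by the same count on the reduced clause set, 2 assignments work.
(One model: p1=T, p2=F, p3=T, p4=T, p5=F, p6=F.)
Total: 0 + 2 = 2.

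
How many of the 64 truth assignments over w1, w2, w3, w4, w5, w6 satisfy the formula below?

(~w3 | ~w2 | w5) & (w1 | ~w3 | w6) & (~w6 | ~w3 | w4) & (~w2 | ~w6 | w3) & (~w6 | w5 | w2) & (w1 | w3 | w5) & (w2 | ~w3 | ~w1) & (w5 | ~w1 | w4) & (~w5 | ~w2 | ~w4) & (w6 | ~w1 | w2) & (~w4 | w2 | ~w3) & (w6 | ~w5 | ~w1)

8

There are 2^6 = 64 truth assignments over (w1, w2, w3, w4, w5, w6).
Split on w2. With w2 = 1, the clauses containing w2 are satisfied and ~w2 drops from the rest; 2 of the 2^5 = 32 assignments to the other variables satisfy what remains.
With w2 = 0, by the same count on the reduced clause set, 6 assignments work.
(One model: w1=F, w2=F, w3=F, w4=F, w5=T, w6=F.)
Total: 2 + 6 = 8.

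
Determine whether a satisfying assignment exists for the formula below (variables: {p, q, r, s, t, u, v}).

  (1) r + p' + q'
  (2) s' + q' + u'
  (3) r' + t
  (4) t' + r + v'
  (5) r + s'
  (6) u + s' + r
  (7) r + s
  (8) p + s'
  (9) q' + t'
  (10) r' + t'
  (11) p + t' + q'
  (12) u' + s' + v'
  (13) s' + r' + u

No, unsatisfiable

Suppose r = 0.
(s') alone gives s = 0.
Now (s) is unsatisfied and unit — conflict.
So r must be the other value — set r = 1.
(t) alone gives t = 1.
Now (t') is unsatisfied and unit — conflict.
Both values of r lead to a conflict.
No assignment satisfies every clause.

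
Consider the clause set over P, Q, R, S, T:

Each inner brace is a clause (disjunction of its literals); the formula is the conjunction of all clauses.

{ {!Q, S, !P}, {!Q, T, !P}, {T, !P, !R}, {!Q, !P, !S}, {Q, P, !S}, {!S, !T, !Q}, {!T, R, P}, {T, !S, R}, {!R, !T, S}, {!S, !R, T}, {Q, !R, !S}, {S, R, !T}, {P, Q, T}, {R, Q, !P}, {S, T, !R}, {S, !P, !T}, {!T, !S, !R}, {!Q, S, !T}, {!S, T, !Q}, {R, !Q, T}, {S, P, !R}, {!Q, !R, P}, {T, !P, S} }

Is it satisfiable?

Suppose Q = false.
Suppose P = true.
Unit clause (R) forces R = true.
Unit clause (T) forces T = true.
Unit clause (S) forces S = true.
That conflicts with the unit clause (!S).
Undo P and try P = false.
Unit clause (!S) forces S = false.
Unit clause (T) forces T = true.
Unit clause (R) forces R = true.
That conflicts with the unit clause (!R).
Neither P = true nor P = false works.
Undo Q and try Q = true.
Suppose S = true.
Unit clause (!P) forces P = false.
Unit clause (!T) forces T = false.
That conflicts with the unit clause (T).
Undo S and try S = false.
Unit clause (!P) forces P = false.
Unit clause (!T) forces T = false.
Unit clause (!R) forces R = false.
That conflicts with the unit clause (R).
Neither S = true nor S = false works.
Neither Q = true nor Q = false works.
No assignment satisfies every clause.

No, unsatisfiable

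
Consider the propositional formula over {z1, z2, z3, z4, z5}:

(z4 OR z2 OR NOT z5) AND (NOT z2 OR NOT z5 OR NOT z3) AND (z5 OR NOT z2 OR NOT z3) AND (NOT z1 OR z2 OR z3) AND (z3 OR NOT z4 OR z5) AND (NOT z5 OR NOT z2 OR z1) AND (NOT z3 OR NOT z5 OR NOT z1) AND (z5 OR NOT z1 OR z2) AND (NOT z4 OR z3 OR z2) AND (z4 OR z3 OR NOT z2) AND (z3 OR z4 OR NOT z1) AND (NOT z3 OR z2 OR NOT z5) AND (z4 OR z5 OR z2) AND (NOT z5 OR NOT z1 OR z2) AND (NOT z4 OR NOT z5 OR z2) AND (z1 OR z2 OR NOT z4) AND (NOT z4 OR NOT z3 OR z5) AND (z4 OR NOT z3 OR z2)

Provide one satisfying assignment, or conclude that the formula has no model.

z1: true; z2: true; z3: false; z4: true; z5: true

Try z4 = true.
Try z3 = false.
From the singleton clause (z5), z5 = true.
From the singleton clause (z2), z2 = true.
From the singleton clause (z1), z1 = true.
Every clause now holds.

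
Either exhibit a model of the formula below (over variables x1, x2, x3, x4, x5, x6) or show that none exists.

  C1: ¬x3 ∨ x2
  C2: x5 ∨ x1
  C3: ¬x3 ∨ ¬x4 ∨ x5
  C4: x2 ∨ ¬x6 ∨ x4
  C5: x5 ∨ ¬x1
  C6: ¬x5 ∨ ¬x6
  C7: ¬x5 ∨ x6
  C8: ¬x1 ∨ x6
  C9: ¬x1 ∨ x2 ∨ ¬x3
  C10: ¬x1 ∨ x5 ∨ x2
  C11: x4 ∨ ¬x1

UNSATISFIABLE

Branch on x3: set x3 = False.
Branch on x5: set x5 = True.
The clause (¬x6) is unit, so x6 = False.
That conflicts with the unit clause (x6).
That branch fails; take x5 = False instead.
The clause (x1) is unit, so x1 = True.
That conflicts with the unit clause (¬x1).
Both values of x5 lead to a conflict.
That branch fails; take x3 = True instead.
The clause (x2) is unit, so x2 = True.
Branch on x5: set x5 = True.
The clause (¬x6) is unit, so x6 = False.
That conflicts with the unit clause (x6).
That branch fails; take x5 = False instead.
The clause (x1) is unit, so x1 = True.
That conflicts with the unit clause (¬x1).
Both values of x5 lead to a conflict.
Both values of x3 lead to a conflict.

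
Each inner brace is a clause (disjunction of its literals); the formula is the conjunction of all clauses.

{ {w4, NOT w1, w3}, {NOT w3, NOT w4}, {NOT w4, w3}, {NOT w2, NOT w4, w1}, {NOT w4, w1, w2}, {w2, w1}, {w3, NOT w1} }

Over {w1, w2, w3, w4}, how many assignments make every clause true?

4

There are 2^4 = 16 truth assignments over (w1, w2, w3, w4).
Check each against the 7 clauses (columns in the order w1, w2, w3, w4):
  F F F F  ✗ fails (w2 OR w1)
  F F F T  ✗ fails (NOT w4 OR w3)
  F F T F  ✗ fails (w2 OR w1)
  F F T T  ✗ fails (NOT w3 OR NOT w4)
  F T F F  ✓ satisfies all
  F T F T  ✗ fails (NOT w4 OR w3)
  F T T F  ✓ satisfies all
  F T T T  ✗ fails (NOT w3 OR NOT w4)
  T F F F  ✗ fails (w4 OR NOT w1 OR w3)
  T F F T  ✗ fails (NOT w4 OR w3)
  T F T F  ✓ satisfies all
  T F T T  ✗ fails (NOT w3 OR NOT w4)
  T T F F  ✗ fails (w4 OR NOT w1 OR w3)
  T T F T  ✗ fails (NOT w4 OR w3)
  T T T F  ✓ satisfies all
  T T T T  ✗ fails (NOT w3 OR NOT w4)
4 of the 16 rows are models.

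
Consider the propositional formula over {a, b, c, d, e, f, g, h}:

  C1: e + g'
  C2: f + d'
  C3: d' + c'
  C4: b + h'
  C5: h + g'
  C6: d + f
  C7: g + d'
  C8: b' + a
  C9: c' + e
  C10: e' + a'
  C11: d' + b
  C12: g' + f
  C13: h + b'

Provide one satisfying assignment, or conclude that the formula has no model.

a ↦ 1,  b ↦ 0,  c ↦ 0,  d ↦ 0,  e ↦ 0,  f ↦ 1,  g ↦ 0,  h ↦ 0

Case e = 0:
The clause (g') is unit, so g = 0.
The clause (d') is unit, so d = 0.
The clause (f) is unit, so f = 1.
The clause (c') is unit, so c = 0.
Case b = 0:
The clause (h') is unit, so h = 0.
Every clause is now satisfied; a is unconstrained.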